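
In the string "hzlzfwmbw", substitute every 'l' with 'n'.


Input string: 'hzlzfwmbw'
Operation: replace 'l' with 'n'
Positions of 'l': 2
After replacement: hznzfwmbw


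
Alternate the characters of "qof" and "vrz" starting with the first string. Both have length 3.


String 1: 'qof'
String 2: 'vrz'
Operation: alternate characters
Pairs: 'q'+'v', 'o'+'r', 'f'+'z'
Result: qvorfz


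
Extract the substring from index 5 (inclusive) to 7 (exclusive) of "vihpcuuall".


Input string: 'vihpcuuall'
Operation: slice [5:7]
Extract characters: s[5]='u', s[6]='u'
Result: uu


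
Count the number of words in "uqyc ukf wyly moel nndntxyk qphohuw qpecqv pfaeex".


Input string: 'uqyc ukf wyly moel nndntxyk qphohuw qpecqv pfaeex'
Operation: split by spaces
Words found: 'uqyc', 'ukf', 'wyly', 'moel', 'nndntxyk', 'qphohuw', 'qpecqv', 'pfaeex'
Word count: 8


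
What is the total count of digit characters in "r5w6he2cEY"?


Input string: 'r5w6he2cEY'
Operation: count digit characters (0-9)
Scan: 'r', '5'(digit), 'w', '6'(digit), 'h', 'e', '2'(digit), 'c', 'E', 'Y'
Digits found: 3
Result: 3


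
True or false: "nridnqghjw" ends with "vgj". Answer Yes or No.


Input string: 'nridnqghjw'
Suffix to check: 'vgj'
Last 3 characters of input: 'hjw'
Match: False
Result: No


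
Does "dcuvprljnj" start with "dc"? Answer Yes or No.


Input string: 'dcuvprljnj'
Prefix to check: 'dc'
First 2 characters of input: 'dc'
Match: True
Result: Yes


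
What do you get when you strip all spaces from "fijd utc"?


Input string: 'fijd utc'
Operation: remove all spaces
Words: 'fijd', 'utc'
Join without spaces: fijdutc


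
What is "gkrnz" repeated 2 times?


Input string: 'gkrnz'
Operation: repeat 2 times
Concatenation: 'gkrnz' + 'gkrnz'
Result: gkrnzgkrnz


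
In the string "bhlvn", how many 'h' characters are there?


Input string: 'bhlvn'
Target character: 'h'
Scan each position: s[1]='h'
Matches found at indices: 1
Total: 1


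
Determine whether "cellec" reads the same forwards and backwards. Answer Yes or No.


Input string: 'cellec'
Reversed: 'cellec'
Compare pairs: s[0]='c' vs s[5]='c' (match), s[1]='e' vs s[4]='e' (match), s[2]='l' vs s[3]='l' (match)
Palindrome: Yes


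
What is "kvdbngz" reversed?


Input string: 'kvdbngz'
Operation: reverse character order
Original order: 'k' -> 'v' -> 'd' -> 'b' -> 'n' -> 'g' -> 'z'
Reversed order: 'z' -> 'g' -> 'n' -> 'b' -> 'd' -> 'v' -> 'k'
Result: zgnbdvk


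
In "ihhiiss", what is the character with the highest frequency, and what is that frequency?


Input: 'ihhiiss'
Operation: tally each character
Counts: 'h':2, 'i':3, 's':2
Maximum: 'i' appears 3 times


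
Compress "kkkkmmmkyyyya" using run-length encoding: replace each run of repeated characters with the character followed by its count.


Input: 'kkkkmmmkyyyya'
Operation: identify consecutive runs
Runs: 'kkkk' -> k4, 'mmm' -> m3, 'k' -> k1, 'yyyy' -> y4, 'a' -> a1
Encoded: k4m3k1y4a1


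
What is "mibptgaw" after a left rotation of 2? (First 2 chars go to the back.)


Input: 'mibptgaw', shift = 2
Operation: split at index 2 and swap parts
Front part s[0:2] = 'mi'
Back part s[2:] = 'bptgaw'
Rotated = back + front = 'bptgaw' + 'mi'
Result: bptgawmi


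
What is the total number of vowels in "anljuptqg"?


Input string: 'anljuptqg'
Operation: count vowels (a, e, i, o, u)
Scan: s[0]='a' (vowel), s[1]='n', s[2]='l', s[3]='j', s[4]='u' (vowel), s[5]='p', s[6]='t', s[7]='q', s[8]='g'
Vowels found: 2
Result: 2


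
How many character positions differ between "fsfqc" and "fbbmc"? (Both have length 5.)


String 1: 'fsfqc'
String 2: 'fbbmc'
Compare each position: pos 0: 'f'=='f', pos 1: 's'!='b', pos 2: 'f'!='b', pos 3: 'q'!='m', pos 4: 'c'=='c'
Differing positions: 3
Hamming distance: 3


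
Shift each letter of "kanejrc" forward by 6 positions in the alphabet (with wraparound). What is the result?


Input: 'kanejrc', shift = 6
Operation: for each letter, (position + 6) mod 26
Mapping: 'k'(10+6=16)->'q', 'a'(0+6=6)->'g', 'n'(13+6=19)->'t', 'e'(4+6=10)->'k', 'j'(9+6=15)->'p', 'r'(17+6=23)->'x', 'c'(2+6=8)->'i'
Result: qgtkpxi


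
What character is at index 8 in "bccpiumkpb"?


Input string: 'bccpiumkpb'
Operation: get character at index 8
Index mapping: s[0]='b', s[1]='c', s[2]='c', s[3]='p', s[4]='i', s[5]='u', s[6]='m', s[7]='k', s[8]='p'
Result: 'p'


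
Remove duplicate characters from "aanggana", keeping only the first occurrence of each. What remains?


Input: 'aanggana'
Operation: keep first occurrence of each character
Scan: s[0]='a' new -> keep; s[1]='a' seen -> skip; s[2]='n' new -> keep; s[3]='g' new -> keep; s[4]='g' seen -> skip; s[5]='a' seen -> skip; s[6]='n' seen -> skip; s[7]='a' seen -> skip
Result: ang


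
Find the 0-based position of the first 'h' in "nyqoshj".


Input string: 'nyqoshj'
Target: 'h'
Scanning left to right: s[0]='n', s[1]='y', s[2]='q', s[3]='o', s[4]='s', s[5]='h'
First match at index: 5


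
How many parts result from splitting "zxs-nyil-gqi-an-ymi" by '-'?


Input string: 'zxs-nyil-gqi-an-ymi'
Delimiter: '-'
Split result: 'zxs', 'nyil', 'gqi', 'an', 'ymi'
Number of parts: 5


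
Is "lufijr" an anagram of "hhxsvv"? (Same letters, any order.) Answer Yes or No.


String 1: 'hhxsvv' -> sorted: 'hhsvvx'
String 2: 'lufijr' -> sorted: 'fijlru'
Compare sorted forms: 'hhsvvx' != 'fijlru'
Anagram: No


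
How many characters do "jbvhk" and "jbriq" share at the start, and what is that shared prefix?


String 1: 'jbvhk'
String 2: 'jbriq'
Compare position by position:
pos 0: 'j' vs 'j' match
pos 1: 'b' vs 'b' match
pos 2: 'v' vs 'r' differ -> stop
Longest common prefix: "jb" (length 2)


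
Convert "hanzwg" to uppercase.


Input string: 'hanzwg'
Operation: convert each letter to uppercase
Mapping: 'h'->'H', 'a'->'A', 'n'->'N', 'z'->'Z', 'w'->'W', 'g'->'G'
Result: HANZWG


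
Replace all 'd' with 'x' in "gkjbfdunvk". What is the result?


Input string: 'gkjbfdunvk'
Operation: replace 'd' with 'x'
Positions of 'd': 5
After replacement: gkjbfxunvk


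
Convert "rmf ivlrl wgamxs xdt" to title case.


Input string: 'rmf ivlrl wgamxs xdt'
Operation: capitalize first letter of each word
Word transformations: 'rmf'->'Rmf', 'ivlrl'->'Ivlrl', 'wgamxs'->'Wgamxs', 'xdt'->'Xdt'
Result: Rmf Ivlrl Wgamxs Xdt


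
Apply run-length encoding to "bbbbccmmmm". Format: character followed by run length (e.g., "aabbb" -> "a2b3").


Input: 'bbbbccmmmm'
Operation: identify consecutive runs
Runs: 'bbbb' -> b4, 'cc' -> c2, 'mmmm' -> m4
Encoded: b4c2m4


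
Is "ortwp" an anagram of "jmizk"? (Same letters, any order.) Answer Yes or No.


String 1: 'jmizk' -> sorted: 'ijkmz'
String 2: 'ortwp' -> sorted: 'oprtw'
Compare sorted forms: 'ijkmz' != 'oprtw'
Anagram: No


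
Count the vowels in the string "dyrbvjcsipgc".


Input string: 'dyrbvjcsipgc'
Operation: count vowels (a, e, i, o, u)
Scan: s[0]='d', s[1]='y', s[2]='r', s[3]='b', s[4]='v', s[5]='j', s[6]='c', s[7]='s', s[8]='i' (vowel), s[9]='p', s[10]='g', s[11]='c'
Vowels found: 1
Result: 1


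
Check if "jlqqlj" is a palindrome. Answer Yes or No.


Input string: 'jlqqlj'
Reversed: 'jlqqlj'
Compare pairs: s[0]='j' vs s[5]='j' (match), s[1]='l' vs s[4]='l' (match), s[2]='q' vs s[3]='q' (match)
Palindrome: Yes


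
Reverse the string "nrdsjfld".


Input string: 'nrdsjfld'
Operation: reverse character order
Original order: 'n' -> 'r' -> 'd' -> 's' -> 'j' -> 'f' -> 'l' -> 'd'
Reversed order: 'd' -> 'l' -> 'f' -> 'j' -> 's' -> 'd' -> 'r' -> 'n'
Result: dlfjsdrn


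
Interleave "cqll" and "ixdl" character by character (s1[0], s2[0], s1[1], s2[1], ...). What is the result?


String 1: 'cqll'
String 2: 'ixdl'
Operation: alternate characters
Pairs: 'c'+'i', 'q'+'x', 'l'+'d', 'l'+'l'
Result: ciqxldll


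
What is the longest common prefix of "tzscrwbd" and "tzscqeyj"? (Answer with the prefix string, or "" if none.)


String 1: 'tzscrwbd'
String 2: 'tzscqeyj'
Compare position by position:
pos 0: 't' vs 't' match
pos 1: 'z' vs 'z' match
pos 2: 's' vs 's' match
pos 3: 'c' vs 'c' match
pos 4: 'r' vs 'q' differ -> stop
Longest common prefix: "tzsc" (length 4)


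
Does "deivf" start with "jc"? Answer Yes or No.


Input string: 'deivf'
Prefix to check: 'jc'
First 2 characters of input: 'de'
Match: False
Result: No


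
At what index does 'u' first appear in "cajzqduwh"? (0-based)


Input string: 'cajzqduwh'
Target: 'u'
Scanning left to right: s[0]='c', s[1]='a', s[2]='j', s[3]='z', s[4]='q', s[5]='d', s[6]='u'
First match at index: 6


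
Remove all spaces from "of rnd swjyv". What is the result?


Input string: 'of rnd swjyv'
Operation: remove all spaces
Words: 'of', 'rnd', 'swjyv'
Join without spaces: ofrndswjyv


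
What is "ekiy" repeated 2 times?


Input string: 'ekiy'
Operation: repeat 2 times
Concatenation: 'ekiy' + 'ekiy'
Result: ekiyekiy


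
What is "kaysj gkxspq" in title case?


Input string: 'kaysj gkxspq'
Operation: capitalize first letter of each word
Word transformations: 'kaysj'->'Kaysj', 'gkxspq'->'Gkxspq'
Result: Kaysj Gkxspq


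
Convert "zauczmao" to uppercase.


Input string: 'zauczmao'
Operation: convert each letter to uppercase
Mapping: 'z'->'Z', 'a'->'A', 'u'->'U', 'c'->'C', 'z'->'Z', 'm'->'M', 'a'->'A', 'o'->'O'
Result: ZAUCZMAO


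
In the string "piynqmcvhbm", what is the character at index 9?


Input string: 'piynqmcvhbm'
Operation: get character at index 9
Index mapping: s[0]='p', s[1]='i', s[2]='y', s[3]='n', s[4]='q', s[5]='m', s[6]='c', s[7]='v', s[8]='h', s[9]='b'
Result: 'b'


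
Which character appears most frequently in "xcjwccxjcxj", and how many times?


Input: 'xcjwccxjcxj'
Operation: tally each character
Counts: 'c':4, 'j':3, 'w':1, 'x':3
Maximum: 'c' appears 4 times


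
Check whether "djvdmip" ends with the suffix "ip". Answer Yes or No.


Input string: 'djvdmip'
Suffix to check: 'ip'
Last 2 characters of input: 'ip'
Match: True
Result: Yes


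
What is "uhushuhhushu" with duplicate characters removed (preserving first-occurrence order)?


Input: 'uhushuhhushu'
Operation: keep first occurrence of each character
Scan: s[0]='u' new -> keep; s[1]='h' new -> keep; s[2]='u' seen -> skip; s[3]='s' new -> keep; s[4]='h' seen -> skip; s[5]='u' seen -> skip; s[6]='h' seen -> skip; s[7]='h' seen -> skip; s[8]='u' seen -> skip; s[9]='s' seen -> skip; s[10]='h' seen -> skip; s[11]='u' seen -> skip
Result: uhs


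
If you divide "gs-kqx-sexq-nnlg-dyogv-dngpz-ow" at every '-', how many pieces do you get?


Input string: 'gs-kqx-sexq-nnlg-dyogv-dngpz-ow'
Delimiter: '-'
Split result: 'gs', 'kqx', 'sexq', 'nnlg', 'dyogv', 'dngpz', 'ow'
Number of parts: 7


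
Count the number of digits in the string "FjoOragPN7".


Input string: 'FjoOragPN7'
Operation: count digit characters (0-9)
Scan: 'F', 'j', 'o', 'O', 'r', 'a', 'g', 'P', 'N', '7'(digit)
Digits found: 1
Result: 1


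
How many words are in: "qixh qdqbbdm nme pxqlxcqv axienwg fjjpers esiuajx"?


Input string: 'qixh qdqbbdm nme pxqlxcqv axienwg fjjpers esiuajx'
Operation: split by spaces
Words found: 'qixh', 'qdqbbdm', 'nme', 'pxqlxcqv', 'axienwg', 'fjjpers', 'esiuajx'
Word count: 7


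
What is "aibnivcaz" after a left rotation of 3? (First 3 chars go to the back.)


Input: 'aibnivcaz', shift = 3
Operation: split at index 3 and swap parts
Front part s[0:3] = 'aib'
Back part s[3:] = 'nivcaz'
Rotated = back + front = 'nivcaz' + 'aib'
Result: nivcazaib


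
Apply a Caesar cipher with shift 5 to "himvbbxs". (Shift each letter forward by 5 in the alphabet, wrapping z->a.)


Input: 'himvbbxs', shift = 5
Operation: for each letter, (position + 5) mod 26
Mapping: 'h'(7+5=12)->'m', 'i'(8+5=13)->'n', 'm'(12+5=17)->'r', 'v'(21+5=26, 26 mod 26=0)->'a', 'b'(1+5=6)->'g', 'b'(1+5=6)->'g', 'x'(23+5=28, 28 mod 26=2)->'c', 's'(18+5=23)->'x'
Result: mnraggcx


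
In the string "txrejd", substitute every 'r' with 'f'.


Input string: 'txrejd'
Operation: replace 'r' with 'f'
Positions of 'r': 2
After replacement: txfejd


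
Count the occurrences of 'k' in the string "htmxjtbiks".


Input string: 'htmxjtbiks'
Target character: 'k'
Scan each position: s[8]='k'
Matches found at indices: 8
Total: 1


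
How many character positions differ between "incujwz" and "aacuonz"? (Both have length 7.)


String 1: 'incujwz'
String 2: 'aacuonz'
Compare each position: pos 0: 'i'!='a', pos 1: 'n'!='a', pos 2: 'c'=='c', pos 3: 'u'=='u', pos 4: 'j'!='o', pos 5: 'w'!='n', pos 6: 'z'=='z'
Differing positions: 4
Hamming distance: 4


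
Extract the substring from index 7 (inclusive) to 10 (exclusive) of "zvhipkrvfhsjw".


Input string: 'zvhipkrvfhsjw'
Operation: slice [7:10]
Extract characters: s[7]='v', s[8]='f', s[9]='h'
Result: vfh


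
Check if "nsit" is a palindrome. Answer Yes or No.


Input string: 'nsit'
Reversed: 'tisn'
Compare pairs: s[0]='n' vs s[3]='t' (mismatch), s[1]='s' vs s[2]='i' (mismatch)
Palindrome: No


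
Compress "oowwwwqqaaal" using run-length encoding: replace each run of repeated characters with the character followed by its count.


Input: 'oowwwwqqaaal'
Operation: identify consecutive runs
Runs: 'oo' -> o2, 'wwww' -> w4, 'qq' -> q2, 'aaa' -> a3, 'l' -> l1
Encoded: o2w4q2a3l1


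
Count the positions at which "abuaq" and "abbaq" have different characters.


String 1: 'abuaq'
String 2: 'abbaq'
Compare each position: pos 0: 'a'=='a', pos 1: 'b'=='b', pos 2: 'u'!='b', pos 3: 'a'=='a', pos 4: 'q'=='q'
Differing positions: 1
Hamming distance: 1


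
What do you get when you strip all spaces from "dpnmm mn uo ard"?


Input string: 'dpnmm mn uo ard'
Operation: remove all spaces
Words: 'dpnmm', 'mn', 'uo', 'ard'
Join without spaces: dpnmmmnuoard


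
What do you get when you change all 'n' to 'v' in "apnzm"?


Input string: 'apnzm'
Operation: replace 'n' with 'v'
Positions of 'n': 2
After replacement: apvzm


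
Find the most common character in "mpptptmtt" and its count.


Input: 'mpptptmtt'
Operation: tally each character
Counts: 'm':2, 'p':3, 't':4
Maximum: 't' appears 4 times


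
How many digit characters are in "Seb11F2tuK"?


Input string: 'Seb11F2tuK'
Operation: count digit characters (0-9)
Scan: 'S', 'e', 'b', '1'(digit), '1'(digit), 'F', '2'(digit), 't', 'u', 'K'
Digits found: 3
Result: 3


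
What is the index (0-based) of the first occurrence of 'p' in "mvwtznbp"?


Input string: 'mvwtznbp'
Target: 'p'
Scanning left to right: s[0]='m', s[1]='v', s[2]='w', s[3]='t', s[4]='z', s[5]='n', s[6]='b', s[7]='p'
First match at index: 7


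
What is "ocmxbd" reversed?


Input string: 'ocmxbd'
Operation: reverse character order
Original order: 'o' -> 'c' -> 'm' -> 'x' -> 'b' -> 'd'
Reversed order: 'd' -> 'b' -> 'x' -> 'm' -> 'c' -> 'o'
Result: dbxmco


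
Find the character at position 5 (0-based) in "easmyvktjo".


Input string: 'easmyvktjo'
Operation: get character at index 5
Index mapping: s[0]='e', s[1]='a', s[2]='s', s[3]='m', s[4]='y', s[5]='v'
Result: 'v'


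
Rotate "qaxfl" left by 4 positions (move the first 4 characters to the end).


Input: 'qaxfl', shift = 4
Operation: split at index 4 and swap parts
Front part s[0:4] = 'qaxf'
Back part s[4:] = 'l'
Rotated = back + front = 'l' + 'qaxf'
Result: lqaxf


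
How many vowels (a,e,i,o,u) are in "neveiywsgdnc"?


Input string: 'neveiywsgdnc'
Operation: count vowels (a, e, i, o, u)
Scan: s[0]='n', s[1]='e' (vowel), s[2]='v', s[3]='e' (vowel), s[4]='i' (vowel), s[5]='y', s[6]='w', s[7]='s', s[8]='g', s[9]='d', s[10]='n', s[11]='c'
Vowels found: 3
Result: 3


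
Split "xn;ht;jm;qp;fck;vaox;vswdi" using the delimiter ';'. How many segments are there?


Input string: 'xn;ht;jm;qp;fck;vaox;vswdi'
Delimiter: ';'
Split result: 'xn', 'ht', 'jm', 'qp', 'fck', 'vaox', 'vswdi'
Number of parts: 7


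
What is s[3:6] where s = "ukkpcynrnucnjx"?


Input string: 'ukkpcynrnucnjx'
Operation: slice [3:6]
Extract characters: s[3]='p', s[4]='c', s[5]='y'
Result: pcy


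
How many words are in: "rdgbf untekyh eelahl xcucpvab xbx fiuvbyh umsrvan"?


Input string: 'rdgbf untekyh eelahl xcucpvab xbx fiuvbyh umsrvan'
Operation: split by spaces
Words found: 'rdgbf', 'untekyh', 'eelahl', 'xcucpvab', 'xbx', 'fiuvbyh', 'umsrvan'
Word count: 7


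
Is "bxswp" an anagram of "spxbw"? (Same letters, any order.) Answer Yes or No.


String 1: 'spxbw' -> sorted: 'bpswx'
String 2: 'bxswp' -> sorted: 'bpswx'
Compare sorted forms: 'bpswx' == 'bpswx'
Anagram: Yes


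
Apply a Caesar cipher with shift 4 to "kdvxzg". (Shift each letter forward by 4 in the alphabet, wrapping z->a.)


Input: 'kdvxzg', shift = 4
Operation: for each letter, (position + 4) mod 26
Mapping: 'k'(10+4=14)->'o', 'd'(3+4=7)->'h', 'v'(21+4=25)->'z', 'x'(23+4=27, 27 mod 26=1)->'b', 'z'(25+4=29, 29 mod 26=3)->'d', 'g'(6+4=10)->'k'
Result: ohzbdk


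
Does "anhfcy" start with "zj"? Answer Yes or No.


Input string: 'anhfcy'
Prefix to check: 'zj'
First 2 characters of input: 'an'
Match: False
Result: No


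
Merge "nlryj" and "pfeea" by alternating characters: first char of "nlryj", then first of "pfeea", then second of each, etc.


String 1: 'nlryj'
String 2: 'pfeea'
Operation: alternate characters
Pairs: 'n'+'p', 'l'+'f', 'r'+'e', 'y'+'e', 'j'+'a'
Result: nplfreyeja


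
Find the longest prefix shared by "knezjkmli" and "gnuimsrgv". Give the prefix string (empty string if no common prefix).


String 1: 'knezjkmli'
String 2: 'gnuimsrgv'
Compare position by position:
pos 0: 'k' vs 'g' differ -> stop
Longest common prefix: "" (length 0)


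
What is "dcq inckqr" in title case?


Input string: 'dcq inckqr'
Operation: capitalize first letter of each word
Word transformations: 'dcq'->'Dcq', 'inckqr'->'Inckqr'
Result: Dcq Inckqr


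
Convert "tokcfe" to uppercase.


Input string: 'tokcfe'
Operation: convert each letter to uppercase
Mapping: 't'->'T', 'o'->'O', 'k'->'K', 'c'->'C', 'f'->'F', 'e'->'E'
Result: TOKCFE


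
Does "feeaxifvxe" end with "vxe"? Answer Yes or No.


Input string: 'feeaxifvxe'
Suffix to check: 'vxe'
Last 3 characters of input: 'vxe'
Match: True
Result: Yes


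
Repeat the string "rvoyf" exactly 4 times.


Input string: 'rvoyf'
Operation: repeat 4 times
Concatenation: 'rvoyf' + 'rvoyf' + 'rvoyf' + 'rvoyf'
Result: rvoyfrvoyfrvoyfrvoyf


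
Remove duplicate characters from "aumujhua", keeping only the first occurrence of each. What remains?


Input: 'aumujhua'
Operation: keep first occurrence of each character
Scan: s[0]='a' new -> keep; s[1]='u' new -> keep; s[2]='m' new -> keep; s[3]='u' seen -> skip; s[4]='j' new -> keep; s[5]='h' new -> keep; s[6]='u' seen -> skip; s[7]='a' seen -> skip
Result: aumjh


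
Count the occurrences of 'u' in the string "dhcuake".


Input string: 'dhcuake'
Target character: 'u'
Scan each position: s[3]='u'
Matches found at indices: 3
Total: 1


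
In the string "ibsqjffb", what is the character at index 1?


Input string: 'ibsqjffb'
Operation: get character at index 1
Index mapping: s[0]='i', s[1]='b'
Result: 'b'


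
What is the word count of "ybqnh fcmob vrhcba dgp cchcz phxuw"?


Input string: 'ybqnh fcmob vrhcba dgp cchcz phxuw'
Operation: split by spaces
Words found: 'ybqnh', 'fcmob', 'vrhcba', 'dgp', 'cchcz', 'phxuw'
Word count: 6


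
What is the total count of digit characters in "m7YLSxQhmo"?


Input string: 'm7YLSxQhmo'
Operation: count digit characters (0-9)
Scan: 'm', '7'(digit), 'Y', 'L', 'S', 'x', 'Q', 'h', 'm', 'o'
Digits found: 1
Result: 1


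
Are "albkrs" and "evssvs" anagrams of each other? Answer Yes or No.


String 1: 'albkrs' -> sorted: 'abklrs'
String 2: 'evssvs' -> sorted: 'esssvv'
Compare sorted forms: 'abklrs' != 'esssvv'
Anagram: No


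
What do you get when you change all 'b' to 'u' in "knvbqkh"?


Input string: 'knvbqkh'
Operation: replace 'b' with 'u'
Positions of 'b': 3
After replacement: knvuqkh


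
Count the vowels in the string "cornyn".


Input string: 'cornyn'
Operation: count vowels (a, e, i, o, u)
Scan: s[0]='c', s[1]='o' (vowel), s[2]='r', s[3]='n', s[4]='y', s[5]='n'
Vowels found: 1
Result: 1


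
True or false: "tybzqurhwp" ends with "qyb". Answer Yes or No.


Input string: 'tybzqurhwp'
Suffix to check: 'qyb'
Last 3 characters of input: 'hwp'
Match: False
Result: No


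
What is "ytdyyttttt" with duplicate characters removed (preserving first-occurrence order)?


Input: 'ytdyyttttt'
Operation: keep first occurrence of each character
Scan: s[0]='y' new -> keep; s[1]='t' new -> keep; s[2]='d' new -> keep; s[3]='y' seen -> skip; s[4]='y' seen -> skip; s[5]='t' seen -> skip; s[6]='t' seen -> skip; s[7]='t' seen -> skip; s[8]='t' seen -> skip; s[9]='t' seen -> skip
Result: ytd


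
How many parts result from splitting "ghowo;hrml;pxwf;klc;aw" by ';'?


Input string: 'ghowo;hrml;pxwf;klc;aw'
Delimiter: ';'
Split result: 'ghowo', 'hrml', 'pxwf', 'klc', 'aw'
Number of parts: 5


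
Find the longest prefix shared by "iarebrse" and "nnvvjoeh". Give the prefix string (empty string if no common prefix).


String 1: 'iarebrse'
String 2: 'nnvvjoeh'
Compare position by position:
pos 0: 'i' vs 'n' differ -> stop
Longest common prefix: "" (length 0)


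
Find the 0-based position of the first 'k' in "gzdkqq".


Input string: 'gzdkqq'
Target: 'k'
Scanning left to right: s[0]='g', s[1]='z', s[2]='d', s[3]='k'
First match at index: 3


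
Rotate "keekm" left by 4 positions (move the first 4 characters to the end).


Input: 'keekm', shift = 4
Operation: split at index 4 and swap parts
Front part s[0:4] = 'keek'
Back part s[4:] = 'm'
Rotated = back + front = 'm' + 'keek'
Result: mkeek


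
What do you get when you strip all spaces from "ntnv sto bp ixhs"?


Input string: 'ntnv sto bp ixhs'
Operation: remove all spaces
Words: 'ntnv', 'sto', 'bp', 'ixhs'
Join without spaces: ntnvstobpixhs


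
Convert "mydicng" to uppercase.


Input string: 'mydicng'
Operation: convert each letter to uppercase
Mapping: 'm'->'M', 'y'->'Y', 'd'->'D', 'i'->'I', 'c'->'C', 'n'->'N', 'g'->'G'
Result: MYDICNG


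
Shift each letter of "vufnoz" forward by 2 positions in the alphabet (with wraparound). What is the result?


Input: 'vufnoz', shift = 2
Operation: for each letter, (position + 2) mod 26
Mapping: 'v'(21+2=23)->'x', 'u'(20+2=22)->'w', 'f'(5+2=7)->'h', 'n'(13+2=15)->'p', 'o'(14+2=16)->'q', 'z'(25+2=27, 27 mod 26=1)->'b'
Result: xwhpqb


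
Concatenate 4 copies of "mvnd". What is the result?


Input string: 'mvnd'
Operation: repeat 4 times
Concatenation: 'mvnd' + 'mvnd' + 'mvnd' + 'mvnd'
Result: mvndmvndmvndmvnd


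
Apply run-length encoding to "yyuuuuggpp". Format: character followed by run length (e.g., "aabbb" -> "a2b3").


Input: 'yyuuuuggpp'
Operation: identify consecutive runs
Runs: 'yy' -> y2, 'uuuu' -> u4, 'gg' -> g2, 'pp' -> p2
Encoded: y2u4g2p2


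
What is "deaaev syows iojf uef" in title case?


Input string: 'deaaev syows iojf uef'
Operation: capitalize first letter of each word
Word transformations: 'deaaev'->'Deaaev', 'syows'->'Syows', 'iojf'->'Iojf', 'uef'->'Uef'
Result: Deaaev Syows Iojf Uef


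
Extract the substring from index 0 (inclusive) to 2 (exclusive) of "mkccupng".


Input string: 'mkccupng'
Operation: slice [0:2]
Extract characters: s[0]='m', s[1]='k'
Result: mk


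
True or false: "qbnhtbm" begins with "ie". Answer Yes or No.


Input string: 'qbnhtbm'
Prefix to check: 'ie'
First 2 characters of input: 'qb'
Match: False
Result: No


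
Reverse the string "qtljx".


Input string: 'qtljx'
Operation: reverse character order
Original order: 'q' -> 't' -> 'l' -> 'j' -> 'x'
Reversed order: 'x' -> 'j' -> 'l' -> 't' -> 'q'
Result: xjltq


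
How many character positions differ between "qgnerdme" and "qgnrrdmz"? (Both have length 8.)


String 1: 'qgnerdme'
String 2: 'qgnrrdmz'
Compare each position: pos 0: 'q'=='q', pos 1: 'g'=='g', pos 2: 'n'=='n', pos 3: 'e'!='r', pos 4: 'r'=='r', pos 5: 'd'=='d', pos 6: 'm'=='m', pos 7: 'e'!='z'
Differing positions: 2
Hamming distance: 2


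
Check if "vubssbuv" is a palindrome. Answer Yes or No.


Input string: 'vubssbuv'
Reversed: 'vubssbuv'
Compare pairs: s[0]='v' vs s[7]='v' (match), s[1]='u' vs s[6]='u' (match), s[2]='b' vs s[5]='b' (match), s[3]='s' vs s[4]='s' (match)
Palindrome: Yes


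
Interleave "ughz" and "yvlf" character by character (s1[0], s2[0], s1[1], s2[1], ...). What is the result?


String 1: 'ughz'
String 2: 'yvlf'
Operation: alternate characters
Pairs: 'u'+'y', 'g'+'v', 'h'+'l', 'z'+'f'
Result: uygvhlzf


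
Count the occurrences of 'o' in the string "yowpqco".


Input string: 'yowpqco'
Target character: 'o'
Scan each position: s[1]='o', s[6]='o'
Matches found at indices: 1, 6
Total: 2


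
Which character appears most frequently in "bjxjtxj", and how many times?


Input: 'bjxjtxj'
Operation: tally each character
Counts: 'b':1, 'j':3, 't':1, 'x':2
Maximum: 'j' appears 3 times


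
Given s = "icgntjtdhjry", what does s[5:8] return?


Input string: 'icgntjtdhjry'
Operation: slice [5:8]
Extract characters: s[5]='j', s[6]='t', s[7]='d'
Result: jtd


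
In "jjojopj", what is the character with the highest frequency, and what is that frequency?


Input: 'jjojopj'
Operation: tally each character
Counts: 'j':4, 'o':2, 'p':1
Maximum: 'j' appears 4 times


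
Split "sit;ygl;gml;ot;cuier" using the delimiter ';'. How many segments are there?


Input string: 'sit;ygl;gml;ot;cuier'
Delimiter: ';'
Split result: 'sit', 'ygl', 'gml', 'ot', 'cuier'
Number of parts: 5


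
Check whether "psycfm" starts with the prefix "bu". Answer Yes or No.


Input string: 'psycfm'
Prefix to check: 'bu'
First 2 characters of input: 'ps'
Match: False
Result: No


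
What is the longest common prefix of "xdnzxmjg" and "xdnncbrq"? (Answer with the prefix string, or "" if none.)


String 1: 'xdnzxmjg'
String 2: 'xdnncbrq'
Compare position by position:
pos 0: 'x' vs 'x' match
pos 1: 'd' vs 'd' match
pos 2: 'n' vs 'n' match
pos 3: 'z' vs 'n' differ -> stop
Longest common prefix: "xdn" (length 3)


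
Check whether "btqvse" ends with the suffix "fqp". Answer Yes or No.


Input string: 'btqvse'
Suffix to check: 'fqp'
Last 3 characters of input: 'vse'
Match: False
Result: No


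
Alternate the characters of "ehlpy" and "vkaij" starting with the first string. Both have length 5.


String 1: 'ehlpy'
String 2: 'vkaij'
Operation: alternate characters
Pairs: 'e'+'v', 'h'+'k', 'l'+'a', 'p'+'i', 'y'+'j'
Result: evhklapiyj


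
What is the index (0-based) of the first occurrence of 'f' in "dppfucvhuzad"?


Input string: 'dppfucvhuzad'
Target: 'f'
Scanning left to right: s[0]='d', s[1]='p', s[2]='p', s[3]='f'
First match at index: 3


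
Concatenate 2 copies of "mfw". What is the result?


Input string: 'mfw'
Operation: repeat 2 times
Concatenation: 'mfw' + 'mfw'
Result: mfwmfw


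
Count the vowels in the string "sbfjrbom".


Input string: 'sbfjrbom'
Operation: count vowels (a, e, i, o, u)
Scan: s[0]='s', s[1]='b', s[2]='f', s[3]='j', s[4]='r', s[5]='b', s[6]='o' (vowel), s[7]='m'
Vowels found: 1
Result: 1


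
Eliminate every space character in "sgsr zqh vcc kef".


Input string: 'sgsr zqh vcc kef'
Operation: remove all spaces
Words: 'sgsr', 'zqh', 'vcc', 'kef'
Join without spaces: sgsrzqhvcckef


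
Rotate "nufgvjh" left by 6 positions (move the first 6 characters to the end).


Input: 'nufgvjh', shift = 6
Operation: split at index 6 and swap parts
Front part s[0:6] = 'nufgvj'
Back part s[6:] = 'h'
Rotated = back + front = 'h' + 'nufgvj'
Result: hnufgvj


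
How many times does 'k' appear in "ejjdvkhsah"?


Input string: 'ejjdvkhsah'
Target character: 'k'
Scan each position: s[5]='k'
Matches found at indices: 5
Total: 1


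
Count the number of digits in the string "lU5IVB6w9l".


Input string: 'lU5IVB6w9l'
Operation: count digit characters (0-9)
Scan: 'l', 'U', '5'(digit), 'I', 'V', 'B', '6'(digit), 'w', '9'(digit), 'l'
Digits found: 3
Result: 3


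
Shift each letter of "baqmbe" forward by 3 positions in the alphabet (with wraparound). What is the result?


Input: 'baqmbe', shift = 3
Operation: for each letter, (position + 3) mod 26
Mapping: 'b'(1+3=4)->'e', 'a'(0+3=3)->'d', 'q'(16+3=19)->'t', 'm'(12+3=15)->'p', 'b'(1+3=4)->'e', 'e'(4+3=7)->'h'
Result: edtpeh


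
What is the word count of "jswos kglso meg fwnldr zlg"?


Input string: 'jswos kglso meg fwnldr zlg'
Operation: split by spaces
Words found: 'jswos', 'kglso', 'meg', 'fwnldr', 'zlg'
Word count: 5


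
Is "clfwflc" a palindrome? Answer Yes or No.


Input string: 'clfwflc'
Reversed: 'clfwflc'
Compare pairs: s[0]='c' vs s[6]='c' (match), s[1]='l' vs s[5]='l' (match), s[2]='f' vs s[4]='f' (match)
Palindrome: Yes


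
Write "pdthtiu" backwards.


Input string: 'pdthtiu'
Operation: reverse character order
Original order: 'p' -> 'd' -> 't' -> 'h' -> 't' -> 'i' -> 'u'
Reversed order: 'u' -> 'i' -> 't' -> 'h' -> 't' -> 'd' -> 'p'
Result: uithtdp


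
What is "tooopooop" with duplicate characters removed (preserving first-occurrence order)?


Input: 'tooopooop'
Operation: keep first occurrence of each character
Scan: s[0]='t' new -> keep; s[1]='o' new -> keep; s[2]='o' seen -> skip; s[3]='o' seen -> skip; s[4]='p' new -> keep; s[5]='o' seen -> skip; s[6]='o' seen -> skip; s[7]='o' seen -> skip; s[8]='p' seen -> skip
Result: top


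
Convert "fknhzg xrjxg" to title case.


Input string: 'fknhzg xrjxg'
Operation: capitalize first letter of each word
Word transformations: 'fknhzg'->'Fknhzg', 'xrjxg'->'Xrjxg'
Result: Fknhzg Xrjxg


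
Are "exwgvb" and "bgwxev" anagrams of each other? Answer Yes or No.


String 1: 'exwgvb' -> sorted: 'begvwx'
String 2: 'bgwxev' -> sorted: 'begvwx'
Compare sorted forms: 'begvwx' == 'begvwx'
Anagram: Yes


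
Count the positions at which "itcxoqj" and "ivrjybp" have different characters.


String 1: 'itcxoqj'
String 2: 'ivrjybp'
Compare each position: pos 0: 'i'=='i', pos 1: 't'!='v', pos 2: 'c'!='r', pos 3: 'x'!='j', pos 4: 'o'!='y', pos 5: 'q'!='b', pos 6: 'j'!='p'
Differing positions: 6
Hamming distance: 6


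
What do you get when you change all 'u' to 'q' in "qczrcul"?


Input string: 'qczrcul'
Operation: replace 'u' with 'q'
Positions of 'u': 5
After replacement: qczrcql


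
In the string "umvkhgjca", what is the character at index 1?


Input string: 'umvkhgjca'
Operation: get character at index 1
Index mapping: s[0]='u', s[1]='m'
Result: 'm'


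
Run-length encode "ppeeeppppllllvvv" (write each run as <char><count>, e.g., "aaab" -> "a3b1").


Input: 'ppeeeppppllllvvv'
Operation: identify consecutive runs
Runs: 'pp' -> p2, 'eee' -> e3, 'pppp' -> p4, 'llll' -> l4, 'vvv' -> v3
Encoded: p2e3p4l4v3


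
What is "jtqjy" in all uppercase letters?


Input string: 'jtqjy'
Operation: convert each letter to uppercase
Mapping: 'j'->'J', 't'->'T', 'q'->'Q', 'j'->'J', 'y'->'Y'
Result: JTQJY


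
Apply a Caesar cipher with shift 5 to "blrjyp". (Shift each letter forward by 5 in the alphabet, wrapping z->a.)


Input: 'blrjyp', shift = 5
Operation: for each letter, (position + 5) mod 26
Mapping: 'b'(1+5=6)->'g', 'l'(11+5=16)->'q', 'r'(17+5=22)->'w', 'j'(9+5=14)->'o', 'y'(24+5=29, 29 mod 26=3)->'d', 'p'(15+5=20)->'u'
Result: gqwodu


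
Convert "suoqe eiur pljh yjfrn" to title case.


Input string: 'suoqe eiur pljh yjfrn'
Operation: capitalize first letter of each word
Word transformations: 'suoqe'->'Suoqe', 'eiur'->'Eiur', 'pljh'->'Pljh', 'yjfrn'->'Yjfrn'
Result: Suoqe Eiur Pljh Yjfrn


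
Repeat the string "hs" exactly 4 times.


Input string: 'hs'
Operation: repeat 4 times
Concatenation: 'hs' + 'hs' + 'hs' + 'hs'
Result: hshshshs


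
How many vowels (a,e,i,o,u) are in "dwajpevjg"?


Input string: 'dwajpevjg'
Operation: count vowels (a, e, i, o, u)
Scan: s[0]='d', s[1]='w', s[2]='a' (vowel), s[3]='j', s[4]='p', s[5]='e' (vowel), s[6]='v', s[7]='j', s[8]='g'
Vowels found: 2
Result: 2


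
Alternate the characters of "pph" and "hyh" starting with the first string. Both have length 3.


String 1: 'pph'
String 2: 'hyh'
Operation: alternate characters
Pairs: 'p'+'h', 'p'+'y', 'h'+'h'
Result: phpyhh


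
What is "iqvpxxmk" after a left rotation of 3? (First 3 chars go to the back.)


Input: 'iqvpxxmk', shift = 3
Operation: split at index 3 and swap parts
Front part s[0:3] = 'iqv'
Back part s[3:] = 'pxxmk'
Rotated = back + front = 'pxxmk' + 'iqv'
Result: pxxmkiqv


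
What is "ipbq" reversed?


Input string: 'ipbq'
Operation: reverse character order
Original order: 'i' -> 'p' -> 'b' -> 'q'
Reversed order: 'q' -> 'b' -> 'p' -> 'i'
Result: qbpi


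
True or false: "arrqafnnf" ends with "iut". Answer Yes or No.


Input string: 'arrqafnnf'
Suffix to check: 'iut'
Last 3 characters of input: 'nnf'
Match: False
Result: No


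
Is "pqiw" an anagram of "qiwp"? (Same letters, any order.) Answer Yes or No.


String 1: 'qiwp' -> sorted: 'ipqw'
String 2: 'pqiw' -> sorted: 'ipqw'
Compare sorted forms: 'ipqw' == 'ipqw'
Anagram: Yes


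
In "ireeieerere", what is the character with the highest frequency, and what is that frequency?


Input: 'ireeieerere'
Operation: tally each character
Counts: 'e':6, 'i':2, 'r':3
Maximum: 'e' appears 6 times


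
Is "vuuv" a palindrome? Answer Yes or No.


Input string: 'vuuv'
Reversed: 'vuuv'
Compare pairs: s[0]='v' vs s[3]='v' (match), s[1]='u' vs s[2]='u' (match)
Palindrome: Yes


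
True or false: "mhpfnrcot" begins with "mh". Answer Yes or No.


Input string: 'mhpfnrcot'
Prefix to check: 'mh'
First 2 characters of input: 'mh'
Match: True
Result: Yes


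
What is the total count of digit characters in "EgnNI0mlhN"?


Input string: 'EgnNI0mlhN'
Operation: count digit characters (0-9)
Scan: 'E', 'g', 'n', 'N', 'I', '0'(digit), 'm', 'l', 'h', 'N'
Digits found: 1
Result: 1


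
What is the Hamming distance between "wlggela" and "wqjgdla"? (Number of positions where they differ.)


String 1: 'wlggela'
String 2: 'wqjgdla'
Compare each position: pos 0: 'w'=='w', pos 1: 'l'!='q', pos 2: 'g'!='j', pos 3: 'g'=='g', pos 4: 'e'!='d', pos 5: 'l'=='l', pos 6: 'a'=='a'
Differing positions: 3
Hamming distance: 3


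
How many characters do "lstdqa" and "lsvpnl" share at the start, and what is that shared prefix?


String 1: 'lstdqa'
String 2: 'lsvpnl'
Compare position by position:
pos 0: 'l' vs 'l' match
pos 1: 's' vs 's' match
pos 2: 't' vs 'v' differ -> stop
Longest common prefix: "ls" (length 2)


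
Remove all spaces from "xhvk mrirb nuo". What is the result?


Input string: 'xhvk mrirb nuo'
Operation: remove all spaces
Words: 'xhvk', 'mrirb', 'nuo'
Join without spaces: xhvkmrirbnuo


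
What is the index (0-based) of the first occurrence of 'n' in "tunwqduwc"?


Input string: 'tunwqduwc'
Target: 'n'
Scanning left to right: s[0]='t', s[1]='u', s[2]='n'
First match at index: 2


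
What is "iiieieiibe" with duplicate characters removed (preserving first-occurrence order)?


Input: 'iiieieiibe'
Operation: keep first occurrence of each character
Scan: s[0]='i' new -> keep; s[1]='i' seen -> skip; s[2]='i' seen -> skip; s[3]='e' new -> keep; s[4]='i' seen -> skip; s[5]='e' seen -> skip; s[6]='i' seen -> skip; s[7]='i' seen -> skip; s[8]='b' new -> keep; s[9]='e' seen -> skip
Result: ieb


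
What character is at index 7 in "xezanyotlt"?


Input string: 'xezanyotlt'
Operation: get character at index 7
Index mapping: s[0]='x', s[1]='e', s[2]='z', s[3]='a', s[4]='n', s[5]='y', s[6]='o', s[7]='t'
Result: 't'


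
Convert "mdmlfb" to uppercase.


Input string: 'mdmlfb'
Operation: convert each letter to uppercase
Mapping: 'm'->'M', 'd'->'D', 'm'->'M', 'l'->'L', 'f'->'F', 'b'->'B'
Result: MDMLFB


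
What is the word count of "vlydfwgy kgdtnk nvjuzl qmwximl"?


Input string: 'vlydfwgy kgdtnk nvjuzl qmwximl'
Operation: split by spaces
Words found: 'vlydfwgy', 'kgdtnk', 'nvjuzl', 'qmwximl'
Word count: 4


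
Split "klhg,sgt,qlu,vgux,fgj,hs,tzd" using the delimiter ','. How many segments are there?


Input string: 'klhg,sgt,qlu,vgux,fgj,hs,tzd'
Delimiter: ','
Split result: 'klhg', 'sgt', 'qlu', 'vgux', 'fgj', 'hs', 'tzd'
Number of parts: 7


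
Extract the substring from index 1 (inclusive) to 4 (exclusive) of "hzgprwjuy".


Input string: 'hzgprwjuy'
Operation: slice [1:4]
Extract characters: s[1]='z', s[2]='g', s[3]='p'
Result: zgp


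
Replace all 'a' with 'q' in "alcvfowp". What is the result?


Input string: 'alcvfowp'
Operation: replace 'a' with 'q'
Positions of 'a': 0
After replacement: qlcvfowp


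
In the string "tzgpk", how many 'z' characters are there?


Input string: 'tzgpk'
Target character: 'z'
Scan each position: s[1]='z'
Matches found at indices: 1
Total: 1


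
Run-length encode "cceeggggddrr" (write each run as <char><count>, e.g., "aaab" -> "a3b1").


Input: 'cceeggggddrr'
Operation: identify consecutive runs
Runs: 'cc' -> c2, 'ee' -> e2, 'gggg' -> g4, 'dd' -> d2, 'rr' -> r2
Encoded: c2e2g4d2r2


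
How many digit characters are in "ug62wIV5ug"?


Input string: 'ug62wIV5ug'
Operation: count digit characters (0-9)
Scan: 'u', 'g', '6'(digit), '2'(digit), 'w', 'I', 'V', '5'(digit), 'u', 'g'
Digits found: 3
Result: 3


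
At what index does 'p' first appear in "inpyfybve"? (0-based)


Input string: 'inpyfybve'
Target: 'p'
Scanning left to right: s[0]='i', s[1]='n', s[2]='p'
First match at index: 2


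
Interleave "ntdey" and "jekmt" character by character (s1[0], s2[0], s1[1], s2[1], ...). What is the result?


String 1: 'ntdey'
String 2: 'jekmt'
Operation: alternate characters
Pairs: 'n'+'j', 't'+'e', 'd'+'k', 'e'+'m', 'y'+'t'
Result: njtedkemyt


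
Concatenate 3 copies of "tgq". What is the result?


Input string: 'tgq'
Operation: repeat 3 times
Concatenation: 'tgq' + 'tgq' + 'tgq'
Result: tgqtgqtgq


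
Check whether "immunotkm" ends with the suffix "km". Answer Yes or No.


Input string: 'immunotkm'
Suffix to check: 'km'
Last 2 characters of input: 'km'
Match: True
Result: Yes


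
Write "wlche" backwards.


Input string: 'wlche'
Operation: reverse character order
Original order: 'w' -> 'l' -> 'c' -> 'h' -> 'e'
Reversed order: 'e' -> 'h' -> 'c' -> 'l' -> 'w'
Result: ehclw


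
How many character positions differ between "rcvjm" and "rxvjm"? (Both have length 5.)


String 1: 'rcvjm'
String 2: 'rxvjm'
Compare each position: pos 0: 'r'=='r', pos 1: 'c'!='x', pos 2: 'v'=='v', pos 3: 'j'=='j', pos 4: 'm'=='m'
Differing positions: 1
Hamming distance: 1


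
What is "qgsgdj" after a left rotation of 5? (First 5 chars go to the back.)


Input: 'qgsgdj', shift = 5
Operation: split at index 5 and swap parts
Front part s[0:5] = 'qgsgd'
Back part s[5:] = 'j'
Rotated = back + front = 'j' + 'qgsgd'
Result: jqgsgd


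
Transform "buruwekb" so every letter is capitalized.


Input string: 'buruwekb'
Operation: convert each letter to uppercase
Mapping: 'b'->'B', 'u'->'U', 'r'->'R', 'u'->'U', 'w'->'W', 'e'->'E', 'k'->'K', 'b'->'B'
Result: BURUWEKB


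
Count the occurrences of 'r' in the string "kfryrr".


Input string: 'kfryrr'
Target character: 'r'
Scan each position: s[2]='r', s[4]='r', s[5]='r'
Matches found at indices: 2, 4, 5
Total: 3


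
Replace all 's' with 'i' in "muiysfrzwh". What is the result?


Input string: 'muiysfrzwh'
Operation: replace 's' with 'i'
Positions of 's': 4
After replacement: muiyifrzwh


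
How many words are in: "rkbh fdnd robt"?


Input string: 'rkbh fdnd robt'
Operation: split by spaces
Words found: 'rkbh', 'fdnd', 'robt'
Word count: 3


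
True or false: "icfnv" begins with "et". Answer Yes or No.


Input string: 'icfnv'
Prefix to check: 'et'
First 2 characters of input: 'ic'
Match: False
Result: No
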